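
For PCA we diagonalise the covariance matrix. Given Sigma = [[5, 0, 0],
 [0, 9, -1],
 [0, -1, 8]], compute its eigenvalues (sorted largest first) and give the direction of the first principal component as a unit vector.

Step 1 — characteristic polynomial p(λ) = det(λI - Sigma) = λ³ - tr·λ² + c_1·λ - det, where tr = trace, c_1 = sum of the principal 2×2 minors, det = det(Sigma):
  tr = 5 + 9 + 8 = 22,
  c_1 = (5·9 - (0)²) + (5·8 - (0)²) + (9·8 - (-1)²) = 45 + 40 + 71 = 156,
  det = 5·(9·8 - (-1)²) - (0)·((0)·8 - (-1)·(0)) + (0)·((0)·(-1) - 9·(0)) = 5·(71) - (0)·(0) + (0)·(0) = 355.
  So p(λ) = λ³ - 22λ² + 156λ - 355.
Step 2 — look for an integer root (rational root theorem: any rational root is an integer divisor of 355). Testing λ = 5:
  p(5) = 125 - 550 + 780 - 355 = 0  ✓
  Dividing out (λ - 5): p(λ) = (λ - 5)(λ² - 17λ + 71).
Step 3 — remaining eigenvalues from the quadratic λ² - 17λ + 71 = 0:
  Δ = 17² - 4·71 = 289 - 284 = 5,  λ = (17 ± √5)/2 = (17 ± 2.2361)/2 ≈ 9.618 or 7.382.
  Sorted: λ_1 = 9.618,  λ_2 = 7.382,  λ_3 = 5  (check: sum = 22 = tr ✓).

Step 4 — unit eigenvector for λ_1 ≈ 9.618: v spans the null space of (Sigma - λ_1 I), whose rows are
  r_1 = (-4.618, 0, 0),  r_2 = (0, -0.618, -1),  r_3 = (0, -1, -1.618).
  v is orthogonal to every row, so take v ∝ r_1 × r_2 = ((0)·(-1) - (0)·(-0.618), (0)·(0) - (-4.618)·(-1), (-4.618)·(-0.618) - (0)·(0)) ≈ (0, -4.618, 2.8541).
  Rescale (multiply by -1 so the first nonzero entry is positive): u = (0, 4.618, -2.8541).
  ||u|| = √((0)² + (4.618)² + (-2.8541)²) = √(29.4721) ≈ 5.4288,  v_1 = u/||u|| ≈ (0, 0.8507, -0.5257) (||v_1|| = 1).

λ_1 = 9.618,  λ_2 = 7.382,  λ_3 = 5;  v_1 ≈ (0, 0.8507, -0.5257)


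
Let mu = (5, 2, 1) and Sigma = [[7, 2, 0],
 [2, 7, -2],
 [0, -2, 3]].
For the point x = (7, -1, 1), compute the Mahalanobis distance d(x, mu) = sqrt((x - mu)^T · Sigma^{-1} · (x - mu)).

Step 1 — centre the observation: (x - mu) = (2, -3, 0).

Step 2 — invert Sigma (cofactor / det for 3×3, or solve directly):
  Sigma^{-1} = [[0.1589, -0.0561, -0.0374],
 [-0.0561, 0.1963, 0.1308],
 [-0.0374, 0.1308, 0.4206]].

Step 3 — form the quadratic (x - mu)^T · Sigma^{-1} · (x - mu):
  Sigma^{-1} · (x - mu) = (0.486, -0.7009, -0.4673).
  (x - mu)^T · [Sigma^{-1} · (x - mu)] = (2)·(0.486) + (-3)·(-0.7009) + (0)·(-0.4673) = 3.0748.

Step 4 — take square root: d = √(3.0748) ≈ 1.7535.

d(x, mu) = √(3.0748) ≈ 1.7535


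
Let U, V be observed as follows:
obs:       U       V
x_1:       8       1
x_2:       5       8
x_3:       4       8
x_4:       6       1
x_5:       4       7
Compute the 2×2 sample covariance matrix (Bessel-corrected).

Step 1 — column means:
  mean(U) = (8 + 5 + 4 + 6 + 4) / 5 = 27/5 = 5.4
  mean(V) = (1 + 8 + 8 + 1 + 7) / 5 = 25/5 = 5

Step 2 — sample covariance S[i,j] = (1/(n-1)) · Σ_k (x_{k,i} - mean_i) · (x_{k,j} - mean_j), with n-1 = 4.
  S[U,U] = ((2.6)·(2.6) + (-0.4)·(-0.4) + (-1.4)·(-1.4) + (0.6)·(0.6) + (-1.4)·(-1.4)) / 4 = 11.2/4 = 2.8
  S[U,V] = ((2.6)·(-4) + (-0.4)·(3) + (-1.4)·(3) + (0.6)·(-4) + (-1.4)·(2)) / 4 = -21/4 = -5.25
  S[V,V] = ((-4)·(-4) + (3)·(3) + (3)·(3) + (-4)·(-4) + (2)·(2)) / 4 = 54/4 = 13.5

S is symmetric (S[j,i] = S[i,j]). Assembling:

S = [[2.8, -5.25],
 [-5.25, 13.5]]


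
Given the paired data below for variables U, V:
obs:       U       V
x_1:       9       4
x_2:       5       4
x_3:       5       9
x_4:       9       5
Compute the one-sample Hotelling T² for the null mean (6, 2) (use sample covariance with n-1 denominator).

Step 1 — sample mean vector:
  mean(U) = (9 + 5 + 5 + 9) / 4 = 28/4 = 7
  mean(V) = (4 + 4 + 9 + 5) / 4 = 22/4 = 5.5
  x̄ = (7, 5.5),  deviation x̄ - mu_0 = (7, 5.5) - (6, 2) = (1, 3.5).

Step 2 — sample covariance matrix, S[i,j] = (1/(n-1)) · Σ_k (x_{k,i} - mean_i) · (x_{k,j} - mean_j), divisor n-1 = 3:
  S[U,U] = ((2)·(2) + (-2)·(-2) + (-2)·(-2) + (2)·(2)) / 3 = 16/3 = 5.3333
  S[U,V] = ((2)·(-1.5) + (-2)·(-1.5) + (-2)·(3.5) + (2)·(-0.5)) / 3 = -8/3 = -2.6667
  S[V,V] = ((-1.5)·(-1.5) + (-1.5)·(-1.5) + (3.5)·(3.5) + (-0.5)·(-0.5)) / 3 = 17/3 = 5.6667
  S = [[5.3333, -2.6667],
 [-2.6667, 5.6667]].

Step 3 — invert S. det(S) = 5.3333·5.6667 - (-2.6667)² = 23.1111.
  S^{-1} = (1/det) · [[d, -b], [-b, a]] = [[0.2452, 0.1154],
 [0.1154, 0.2308]].

Step 4 — quadratic form (x̄ - mu_0)^T · S^{-1} · (x̄ - mu_0):
  S^{-1} · (x̄ - mu_0) = (0.649, 0.9231),
  (x̄ - mu_0)^T · [...] = (1)·(0.649) + (3.5)·(0.9231) = 3.8798.

Step 5 — scale by n: T² = 4 · 3.8798 = 15.5192.

T² ≈ 15.5192


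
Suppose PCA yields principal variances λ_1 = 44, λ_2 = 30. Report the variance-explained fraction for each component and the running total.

Step 1 — total variance = trace(Sigma) = Σ λ_i = 44 + 30 = 74.

Step 2 — fraction explained by component i = λ_i / Σ λ:
  PC1: 44/74 = 0.5946
  PC2: 30/74 = 0.4054

Step 3 — cumulative fraction after k components = (λ_1 + ... + λ_k) / Σ λ:
  k = 1: 44/74 = 0.5946
  k = 2: (44 + 30)/74 = 74/74 = 1

Summary (fraction, with percent):

explained: PC1 0.5946 (59.46%), PC2 0.4054 (40.54%);  cumulative: 0.5946, 1


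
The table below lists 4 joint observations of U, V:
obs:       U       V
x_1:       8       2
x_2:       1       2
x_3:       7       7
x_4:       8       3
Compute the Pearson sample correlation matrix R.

Step 1 — column means:
  mean(U) = (8 + 1 + 7 + 8) / 4 = 24/4 = 6
  mean(V) = (2 + 2 + 7 + 3) / 4 = 14/4 = 3.5

Step 2 — sample variances and covariances s[i,j] = (1/(n-1)) · Σ_k (x_{k,i} - mean_i) · (x_{k,j} - mean_j), with n-1 = 3:
  s[U,U] = ((2)·(2) + (-5)·(-5) + (1)·(1) + (2)·(2)) / 3 = 34/3 = 11.3333
  s[U,V] = ((2)·(-1.5) + (-5)·(-1.5) + (1)·(3.5) + (2)·(-0.5)) / 3 = 7/3 = 2.3333
  s[V,V] = ((-1.5)·(-1.5) + (-1.5)·(-1.5) + (3.5)·(3.5) + (-0.5)·(-0.5)) / 3 = 17/3 = 5.6667
  Sample standard deviations s_i = √(s[i,i]):
  s(U) = √(11.3333) = 3.3665
  s(V) = √(5.6667) = 2.3805

Step 3 — r_{ij} = s_{ij} / (s_i · s_j):
  r[U,U] = 1 (diagonal).
  r[U,V] = 2.3333 / (3.3665 · 2.3805) = 2.3333 / 8.0139 = 0.2912
  r[V,V] = 1 (diagonal).

R is symmetric with unit diagonal. Assembling:

R = [[1, 0.2912],
 [0.2912, 1]]


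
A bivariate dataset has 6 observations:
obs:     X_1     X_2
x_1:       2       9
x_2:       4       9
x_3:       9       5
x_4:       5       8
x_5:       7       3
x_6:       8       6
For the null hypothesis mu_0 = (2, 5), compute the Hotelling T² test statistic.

Step 1 — sample mean vector:
  mean(X_1) = (2 + 4 + 9 + 5 + 7 + 8) / 6 = 35/6 = 5.8333
  mean(X_2) = (9 + 9 + 5 + 8 + 3 + 6) / 6 = 40/6 = 6.6667
  x̄ = (5.8333, 6.6667),  deviation x̄ - mu_0 = (5.8333, 6.6667) - (2, 5) = (3.8333, 1.6667).

Step 2 — sample covariance matrix, S[i,j] = (1/(n-1)) · Σ_k (x_{k,i} - mean_i) · (x_{k,j} - mean_j), divisor n-1 = 5:
  S[X_1,X_1] = ((-3.8333)·(-3.8333) + (-1.8333)·(-1.8333) + (3.1667)·(3.1667) + (-0.8333)·(-0.8333) + (1.1667)·(1.1667) + (2.1667)·(2.1667)) / 5 = 34.8333/5 = 6.9667
  S[X_1,X_2] = ((-3.8333)·(2.3333) + (-1.8333)·(2.3333) + (3.1667)·(-1.6667) + (-0.8333)·(1.3333) + (1.1667)·(-3.6667) + (2.1667)·(-0.6667)) / 5 = -25.3333/5 = -5.0667
  S[X_2,X_2] = ((2.3333)·(2.3333) + (2.3333)·(2.3333) + (-1.6667)·(-1.6667) + (1.3333)·(1.3333) + (-3.6667)·(-3.6667) + (-0.6667)·(-0.6667)) / 5 = 29.3333/5 = 5.8667
  S = [[6.9667, -5.0667],
 [-5.0667, 5.8667]].

Step 3 — invert S. det(S) = 6.9667·5.8667 - (-5.0667)² = 15.2.
  S^{-1} = (1/det) · [[d, -b], [-b, a]] = [[0.386, 0.3333],
 [0.3333, 0.4583]].

Step 4 — quadratic form (x̄ - mu_0)^T · S^{-1} · (x̄ - mu_0):
  S^{-1} · (x̄ - mu_0) = (2.0351, 2.0417),
  (x̄ - mu_0)^T · [...] = (3.8333)·(2.0351) + (1.6667)·(2.0417) = 11.2039.

Step 5 — scale by n: T² = 6 · 11.2039 = 67.2237.

T² ≈ 67.2237


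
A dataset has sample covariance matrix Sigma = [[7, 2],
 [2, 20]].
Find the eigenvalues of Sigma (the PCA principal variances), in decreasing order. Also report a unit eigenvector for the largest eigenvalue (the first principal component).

Step 1 — characteristic polynomial of 2×2 Sigma:
  det(Sigma - λI) = λ² - trace · λ + det = 0.
  trace = 7 + 20 = 27, det = 7·20 - (2)² = 136.
Step 2 — discriminant:
  Δ = trace² - 4·det = 729 - 544 = 185.
Step 3 — eigenvalues:
  λ = (trace ± √Δ)/2 = (27 ± 13.6015)/2,
  λ_1 = 20.3007,  λ_2 = 6.6993.

Step 4 — unit eigenvector for λ_1: solve (Sigma - λ_1 I)v = 0. First row:
  (7 - 20.3007)·v_x + (2)·v_y = 0, i.e. (-13.3007)·v_x + (2)·v_y = 0,
  so v ∝ (b, λ_1 - a) = (2, 13.3007) = u.
  ||u|| = √((2)² + (13.3007)²) = √(180.9096) ≈ 13.4503,
  v_1 = u/||u|| ≈ (0.1487, 0.9889) (||v_1|| = 1).

λ_1 = 20.3007,  λ_2 = 6.6993;  v_1 ≈ (0.1487, 0.9889)


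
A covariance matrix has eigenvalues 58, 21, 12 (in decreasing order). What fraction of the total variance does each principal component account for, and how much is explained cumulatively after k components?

Step 1 — total variance = trace(Sigma) = Σ λ_i = 58 + 21 + 12 = 91.

Step 2 — fraction explained by component i = λ_i / Σ λ:
  PC1: 58/91 = 0.6374
  PC2: 21/91 = 0.2308
  PC3: 12/91 = 0.1319

Step 3 — cumulative fraction after k components = (λ_1 + ... + λ_k) / Σ λ:
  k = 1: 58/91 = 0.6374
  k = 2: (58 + 21)/91 = 79/91 = 0.8681
  k = 3: (58 + 21 + 12)/91 = 91/91 = 1

Summary (fraction, with percent):

explained: PC1 0.6374 (63.74%), PC2 0.2308 (23.08%), PC3 0.1319 (13.19%);  cumulative: 0.6374, 0.8681, 1


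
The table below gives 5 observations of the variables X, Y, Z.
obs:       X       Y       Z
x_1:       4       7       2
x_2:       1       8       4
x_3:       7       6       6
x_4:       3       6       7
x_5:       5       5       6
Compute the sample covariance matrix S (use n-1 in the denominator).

Step 1 — column means:
  mean(X) = (4 + 1 + 7 + 3 + 5) / 5 = 20/5 = 4
  mean(Y) = (7 + 8 + 6 + 6 + 5) / 5 = 32/5 = 6.4
  mean(Z) = (2 + 4 + 6 + 7 + 6) / 5 = 25/5 = 5

Step 2 — sample covariance S[i,j] = (1/(n-1)) · Σ_k (x_{k,i} - mean_i) · (x_{k,j} - mean_j), with n-1 = 4.
  S[X,X] = ((0)·(0) + (-3)·(-3) + (3)·(3) + (-1)·(-1) + (1)·(1)) / 4 = 20/4 = 5
  S[X,Y] = ((0)·(0.6) + (-3)·(1.6) + (3)·(-0.4) + (-1)·(-0.4) + (1)·(-1.4)) / 4 = -7/4 = -1.75
  S[X,Z] = ((0)·(-3) + (-3)·(-1) + (3)·(1) + (-1)·(2) + (1)·(1)) / 4 = 5/4 = 1.25
  S[Y,Y] = ((0.6)·(0.6) + (1.6)·(1.6) + (-0.4)·(-0.4) + (-0.4)·(-0.4) + (-1.4)·(-1.4)) / 4 = 5.2/4 = 1.3
  S[Y,Z] = ((0.6)·(-3) + (1.6)·(-1) + (-0.4)·(1) + (-0.4)·(2) + (-1.4)·(1)) / 4 = -6/4 = -1.5
  S[Z,Z] = ((-3)·(-3) + (-1)·(-1) + (1)·(1) + (2)·(2) + (1)·(1)) / 4 = 16/4 = 4

S is symmetric (S[j,i] = S[i,j]). Assembling:

S = [[5, -1.75, 1.25],
 [-1.75, 1.3, -1.5],
 [1.25, -1.5, 4]]


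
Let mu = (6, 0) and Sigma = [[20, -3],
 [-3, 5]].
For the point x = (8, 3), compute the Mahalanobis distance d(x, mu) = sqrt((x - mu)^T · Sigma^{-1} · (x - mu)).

Step 1 — centre the observation: (x - mu) = (2, 3).

Step 2 — invert Sigma. det(Sigma) = 20·5 - (-3)² = 91.
  Sigma^{-1} = (1/det) · [[d, -b], [-b, a]] = [[0.0549, 0.033],
 [0.033, 0.2198]].

Step 3 — form the quadratic (x - mu)^T · Sigma^{-1} · (x - mu):
  Sigma^{-1} · (x - mu) = (0.2088, 0.7253).
  (x - mu)^T · [Sigma^{-1} · (x - mu)] = (2)·(0.2088) + (3)·(0.7253) = 2.5934.

Step 4 — take square root: d = √(2.5934) ≈ 1.6104.

d(x, mu) = √(2.5934) ≈ 1.6104


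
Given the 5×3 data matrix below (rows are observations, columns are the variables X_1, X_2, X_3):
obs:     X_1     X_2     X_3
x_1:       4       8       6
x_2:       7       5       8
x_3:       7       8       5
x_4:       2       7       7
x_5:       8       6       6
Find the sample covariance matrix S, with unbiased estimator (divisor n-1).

Step 1 — column means:
  mean(X_1) = (4 + 7 + 7 + 2 + 8) / 5 = 28/5 = 5.6
  mean(X_2) = (8 + 5 + 8 + 7 + 6) / 5 = 34/5 = 6.8
  mean(X_3) = (6 + 8 + 5 + 7 + 6) / 5 = 32/5 = 6.4

Step 2 — sample covariance S[i,j] = (1/(n-1)) · Σ_k (x_{k,i} - mean_i) · (x_{k,j} - mean_j), with n-1 = 4.
  S[X_1,X_1] = ((-1.6)·(-1.6) + (1.4)·(1.4) + (1.4)·(1.4) + (-3.6)·(-3.6) + (2.4)·(2.4)) / 4 = 25.2/4 = 6.3
  S[X_1,X_2] = ((-1.6)·(1.2) + (1.4)·(-1.8) + (1.4)·(1.2) + (-3.6)·(0.2) + (2.4)·(-0.8)) / 4 = -5.4/4 = -1.35
  S[X_1,X_3] = ((-1.6)·(-0.4) + (1.4)·(1.6) + (1.4)·(-1.4) + (-3.6)·(0.6) + (2.4)·(-0.4)) / 4 = -2.2/4 = -0.55
  S[X_2,X_2] = ((1.2)·(1.2) + (-1.8)·(-1.8) + (1.2)·(1.2) + (0.2)·(0.2) + (-0.8)·(-0.8)) / 4 = 6.8/4 = 1.7
  S[X_2,X_3] = ((1.2)·(-0.4) + (-1.8)·(1.6) + (1.2)·(-1.4) + (0.2)·(0.6) + (-0.8)·(-0.4)) / 4 = -4.6/4 = -1.15
  S[X_3,X_3] = ((-0.4)·(-0.4) + (1.6)·(1.6) + (-1.4)·(-1.4) + (0.6)·(0.6) + (-0.4)·(-0.4)) / 4 = 5.2/4 = 1.3

S is symmetric (S[j,i] = S[i,j]). Assembling:

S = [[6.3, -1.35, -0.55],
 [-1.35, 1.7, -1.15],
 [-0.55, -1.15, 1.3]]


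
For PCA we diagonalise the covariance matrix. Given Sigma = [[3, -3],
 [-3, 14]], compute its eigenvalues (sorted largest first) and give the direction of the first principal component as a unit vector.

Step 1 — characteristic polynomial of 2×2 Sigma:
  det(Sigma - λI) = λ² - trace · λ + det = 0.
  trace = 3 + 14 = 17, det = 3·14 - (-3)² = 33.
Step 2 — discriminant:
  Δ = trace² - 4·det = 289 - 132 = 157.
Step 3 — eigenvalues:
  λ = (trace ± √Δ)/2 = (17 ± 12.53)/2,
  λ_1 = 14.765,  λ_2 = 2.235.

Step 4 — unit eigenvector for λ_1: solve (Sigma - λ_1 I)v = 0. First row:
  (3 - 14.765)·v_x + (-3)·v_y = 0, i.e. (-11.765)·v_x + (-3)·v_y = 0,
  so v ∝ (b, λ_1 - a) = (-3, 11.765); multiply by -1 so the first entry is positive: u = (3, -11.765).
  ||u|| = √((3)² + (-11.765)²) = √(147.4148) ≈ 12.1414,
  v_1 = u/||u|| ≈ (0.2471, -0.969) (||v_1|| = 1).

λ_1 = 14.765,  λ_2 = 2.235;  v_1 ≈ (0.2471, -0.969)


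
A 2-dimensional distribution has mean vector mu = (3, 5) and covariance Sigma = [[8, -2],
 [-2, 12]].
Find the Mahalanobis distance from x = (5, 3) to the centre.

Step 1 — centre the observation: (x - mu) = (2, -2).

Step 2 — invert Sigma. det(Sigma) = 8·12 - (-2)² = 92.
  Sigma^{-1} = (1/det) · [[d, -b], [-b, a]] = [[0.1304, 0.0217],
 [0.0217, 0.087]].

Step 3 — form the quadratic (x - mu)^T · Sigma^{-1} · (x - mu):
  Sigma^{-1} · (x - mu) = (0.2174, -0.1304).
  (x - mu)^T · [Sigma^{-1} · (x - mu)] = (2)·(0.2174) + (-2)·(-0.1304) = 0.6957.

Step 4 — take square root: d = √(0.6957) ≈ 0.8341.

d(x, mu) = √(0.6957) ≈ 0.8341


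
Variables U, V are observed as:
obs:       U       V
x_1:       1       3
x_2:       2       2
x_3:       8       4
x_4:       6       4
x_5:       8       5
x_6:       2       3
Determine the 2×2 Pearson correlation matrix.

Step 1 — column means:
  mean(U) = (1 + 2 + 8 + 6 + 8 + 2) / 6 = 27/6 = 4.5
  mean(V) = (3 + 2 + 4 + 4 + 5 + 3) / 6 = 21/6 = 3.5

Step 2 — sample variances and covariances s[i,j] = (1/(n-1)) · Σ_k (x_{k,i} - mean_i) · (x_{k,j} - mean_j), with n-1 = 5:
  s[U,U] = ((-3.5)·(-3.5) + (-2.5)·(-2.5) + (3.5)·(3.5) + (1.5)·(1.5) + (3.5)·(3.5) + (-2.5)·(-2.5)) / 5 = 51.5/5 = 10.3
  s[U,V] = ((-3.5)·(-0.5) + (-2.5)·(-1.5) + (3.5)·(0.5) + (1.5)·(0.5) + (3.5)·(1.5) + (-2.5)·(-0.5)) / 5 = 14.5/5 = 2.9
  s[V,V] = ((-0.5)·(-0.5) + (-1.5)·(-1.5) + (0.5)·(0.5) + (0.5)·(0.5) + (1.5)·(1.5) + (-0.5)·(-0.5)) / 5 = 5.5/5 = 1.1
  Sample standard deviations s_i = √(s[i,i]):
  s(U) = √(10.3) = 3.2094
  s(V) = √(1.1) = 1.0488

Step 3 — r_{ij} = s_{ij} / (s_i · s_j):
  r[U,U] = 1 (diagonal).
  r[U,V] = 2.9 / (3.2094 · 1.0488) = 2.9 / 3.366 = 0.8616
  r[V,V] = 1 (diagonal).

R is symmetric with unit diagonal. Assembling:

R = [[1, 0.8616],
 [0.8616, 1]]


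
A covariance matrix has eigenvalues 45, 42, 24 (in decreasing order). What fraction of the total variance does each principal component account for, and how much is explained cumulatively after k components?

Step 1 — total variance = trace(Sigma) = Σ λ_i = 45 + 42 + 24 = 111.

Step 2 — fraction explained by component i = λ_i / Σ λ:
  PC1: 45/111 = 0.4054
  PC2: 42/111 = 0.3784
  PC3: 24/111 = 0.2162

Step 3 — cumulative fraction after k components = (λ_1 + ... + λ_k) / Σ λ:
  k = 1: 45/111 = 0.4054
  k = 2: (45 + 42)/111 = 87/111 = 0.7838
  k = 3: (45 + 42 + 24)/111 = 111/111 = 1

Summary (fraction, with percent):

explained: PC1 0.4054 (40.54%), PC2 0.3784 (37.84%), PC3 0.2162 (21.62%);  cumulative: 0.4054, 0.7838, 1


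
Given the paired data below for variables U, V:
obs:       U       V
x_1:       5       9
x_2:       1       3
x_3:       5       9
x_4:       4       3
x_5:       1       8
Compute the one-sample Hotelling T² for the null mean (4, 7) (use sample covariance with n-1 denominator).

Step 1 — sample mean vector:
  mean(U) = (5 + 1 + 5 + 4 + 1) / 5 = 16/5 = 3.2
  mean(V) = (9 + 3 + 9 + 3 + 8) / 5 = 32/5 = 6.4
  x̄ = (3.2, 6.4),  deviation x̄ - mu_0 = (3.2, 6.4) - (4, 7) = (-0.8, -0.6).

Step 2 — sample covariance matrix, S[i,j] = (1/(n-1)) · Σ_k (x_{k,i} - mean_i) · (x_{k,j} - mean_j), divisor n-1 = 4:
  S[U,U] = ((1.8)·(1.8) + (-2.2)·(-2.2) + (1.8)·(1.8) + (0.8)·(0.8) + (-2.2)·(-2.2)) / 4 = 16.8/4 = 4.2
  S[U,V] = ((1.8)·(2.6) + (-2.2)·(-3.4) + (1.8)·(2.6) + (0.8)·(-3.4) + (-2.2)·(1.6)) / 4 = 10.6/4 = 2.65
  S[V,V] = ((2.6)·(2.6) + (-3.4)·(-3.4) + (2.6)·(2.6) + (-3.4)·(-3.4) + (1.6)·(1.6)) / 4 = 39.2/4 = 9.8
  S = [[4.2, 2.65],
 [2.65, 9.8]].

Step 3 — invert S. det(S) = 4.2·9.8 - (2.65)² = 34.1375.
  S^{-1} = (1/det) · [[d, -b], [-b, a]] = [[0.2871, -0.0776],
 [-0.0776, 0.123]].

Step 4 — quadratic form (x̄ - mu_0)^T · S^{-1} · (x̄ - mu_0):
  S^{-1} · (x̄ - mu_0) = (-0.1831, -0.0117),
  (x̄ - mu_0)^T · [...] = (-0.8)·(-0.1831) + (-0.6)·(-0.0117) = 0.1535.

Step 5 — scale by n: T² = 5 · 0.1535 = 0.7675.

T² ≈ 0.7675


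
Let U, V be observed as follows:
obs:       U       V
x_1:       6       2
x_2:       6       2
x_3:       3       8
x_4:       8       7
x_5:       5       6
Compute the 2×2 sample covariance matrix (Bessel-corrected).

Step 1 — column means:
  mean(U) = (6 + 6 + 3 + 8 + 5) / 5 = 28/5 = 5.6
  mean(V) = (2 + 2 + 8 + 7 + 6) / 5 = 25/5 = 5

Step 2 — sample covariance S[i,j] = (1/(n-1)) · Σ_k (x_{k,i} - mean_i) · (x_{k,j} - mean_j), with n-1 = 4.
  S[U,U] = ((0.4)·(0.4) + (0.4)·(0.4) + (-2.6)·(-2.6) + (2.4)·(2.4) + (-0.6)·(-0.6)) / 4 = 13.2/4 = 3.3
  S[U,V] = ((0.4)·(-3) + (0.4)·(-3) + (-2.6)·(3) + (2.4)·(2) + (-0.6)·(1)) / 4 = -6/4 = -1.5
  S[V,V] = ((-3)·(-3) + (-3)·(-3) + (3)·(3) + (2)·(2) + (1)·(1)) / 4 = 32/4 = 8

S is symmetric (S[j,i] = S[i,j]). Assembling:

S = [[3.3, -1.5],
 [-1.5, 8]]


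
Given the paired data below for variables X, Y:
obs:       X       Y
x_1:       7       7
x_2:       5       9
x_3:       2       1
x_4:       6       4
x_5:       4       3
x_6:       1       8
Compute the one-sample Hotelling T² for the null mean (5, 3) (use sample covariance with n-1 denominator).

Step 1 — sample mean vector:
  mean(X) = (7 + 5 + 2 + 6 + 4 + 1) / 6 = 25/6 = 4.1667
  mean(Y) = (7 + 9 + 1 + 4 + 3 + 8) / 6 = 32/6 = 5.3333
  x̄ = (4.1667, 5.3333),  deviation x̄ - mu_0 = (4.1667, 5.3333) - (5, 3) = (-0.8333, 2.3333).

Step 2 — sample covariance matrix, S[i,j] = (1/(n-1)) · Σ_k (x_{k,i} - mean_i) · (x_{k,j} - mean_j), divisor n-1 = 5:
  S[X,X] = ((2.8333)·(2.8333) + (0.8333)·(0.8333) + (-2.1667)·(-2.1667) + (1.8333)·(1.8333) + (-0.1667)·(-0.1667) + (-3.1667)·(-3.1667)) / 5 = 26.8333/5 = 5.3667
  S[X,Y] = ((2.8333)·(1.6667) + (0.8333)·(3.6667) + (-2.1667)·(-4.3333) + (1.8333)·(-1.3333) + (-0.1667)·(-2.3333) + (-3.1667)·(2.6667)) / 5 = 6.6667/5 = 1.3333
  S[Y,Y] = ((1.6667)·(1.6667) + (3.6667)·(3.6667) + (-4.3333)·(-4.3333) + (-1.3333)·(-1.3333) + (-2.3333)·(-2.3333) + (2.6667)·(2.6667)) / 5 = 49.3333/5 = 9.8667
  S = [[5.3667, 1.3333],
 [1.3333, 9.8667]].

Step 3 — invert S. det(S) = 5.3667·9.8667 - (1.3333)² = 51.1733.
  S^{-1} = (1/det) · [[d, -b], [-b, a]] = [[0.1928, -0.0261],
 [-0.0261, 0.1049]].

Step 4 — quadratic form (x̄ - mu_0)^T · S^{-1} · (x̄ - mu_0):
  S^{-1} · (x̄ - mu_0) = (-0.2215, 0.2664),
  (x̄ - mu_0)^T · [...] = (-0.8333)·(-0.2215) + (2.3333)·(0.2664) = 0.8062.

Step 5 — scale by n: T² = 6 · 0.8062 = 4.8372.

T² ≈ 4.8372


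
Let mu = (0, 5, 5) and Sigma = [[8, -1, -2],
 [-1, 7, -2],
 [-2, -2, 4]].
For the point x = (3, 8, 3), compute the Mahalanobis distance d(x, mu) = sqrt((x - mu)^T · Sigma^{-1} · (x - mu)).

Step 1 — centre the observation: (x - mu) = (3, 3, -2).

Step 2 — invert Sigma (cofactor / det for 3×3, or solve directly):
  Sigma^{-1} = [[0.1579, 0.0526, 0.1053],
 [0.0526, 0.1842, 0.1184],
 [0.1053, 0.1184, 0.3618]].

Step 3 — form the quadratic (x - mu)^T · Sigma^{-1} · (x - mu):
  Sigma^{-1} · (x - mu) = (0.4211, 0.4737, -0.0526).
  (x - mu)^T · [Sigma^{-1} · (x - mu)] = (3)·(0.4211) + (3)·(0.4737) + (-2)·(-0.0526) = 2.7895.

Step 4 — take square root: d = √(2.7895) ≈ 1.6702.

d(x, mu) = √(2.7895) ≈ 1.6702


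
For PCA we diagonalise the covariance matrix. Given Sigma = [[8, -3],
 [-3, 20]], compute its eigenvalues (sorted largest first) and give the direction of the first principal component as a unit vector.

Step 1 — characteristic polynomial of 2×2 Sigma:
  det(Sigma - λI) = λ² - trace · λ + det = 0.
  trace = 8 + 20 = 28, det = 8·20 - (-3)² = 151.
Step 2 — discriminant:
  Δ = trace² - 4·det = 784 - 604 = 180.
Step 3 — eigenvalues:
  λ = (trace ± √Δ)/2 = (28 ± 13.4164)/2,
  λ_1 = 20.7082,  λ_2 = 7.2918.

Step 4 — unit eigenvector for λ_1: solve (Sigma - λ_1 I)v = 0. First row:
  (8 - 20.7082)·v_x + (-3)·v_y = 0, i.e. (-12.7082)·v_x + (-3)·v_y = 0,
  so v ∝ (b, λ_1 - a) = (-3, 12.7082); multiply by -1 so the first entry is positive: u = (3, -12.7082).
  ||u|| = √((3)² + (-12.7082)²) = √(170.4984) ≈ 13.0575,
  v_1 = u/||u|| ≈ (0.2298, -0.9732) (||v_1|| = 1).

λ_1 = 20.7082,  λ_2 = 7.2918;  v_1 ≈ (0.2298, -0.9732)


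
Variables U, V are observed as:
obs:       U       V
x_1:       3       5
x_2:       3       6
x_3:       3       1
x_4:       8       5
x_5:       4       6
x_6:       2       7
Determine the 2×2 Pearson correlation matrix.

Step 1 — column means:
  mean(U) = (3 + 3 + 3 + 8 + 4 + 2) / 6 = 23/6 = 3.8333
  mean(V) = (5 + 6 + 1 + 5 + 6 + 7) / 6 = 30/6 = 5

Step 2 — sample variances and covariances s[i,j] = (1/(n-1)) · Σ_k (x_{k,i} - mean_i) · (x_{k,j} - mean_j), with n-1 = 5:
  s[U,U] = ((-0.8333)·(-0.8333) + (-0.8333)·(-0.8333) + (-0.8333)·(-0.8333) + (4.1667)·(4.1667) + (0.1667)·(0.1667) + (-1.8333)·(-1.8333)) / 5 = 22.8333/5 = 4.5667
  s[U,V] = ((-0.8333)·(0) + (-0.8333)·(1) + (-0.8333)·(-4) + (4.1667)·(0) + (0.1667)·(1) + (-1.8333)·(2)) / 5 = -1/5 = -0.2
  s[V,V] = ((0)·(0) + (1)·(1) + (-4)·(-4) + (0)·(0) + (1)·(1) + (2)·(2)) / 5 = 22/5 = 4.4
  Sample standard deviations s_i = √(s[i,i]):
  s(U) = √(4.5667) = 2.137
  s(V) = √(4.4) = 2.0976

Step 3 — r_{ij} = s_{ij} / (s_i · s_j):
  r[U,U] = 1 (diagonal).
  r[U,V] = -0.2 / (2.137 · 2.0976) = -0.2 / 4.4826 = -0.0446
  r[V,V] = 1 (diagonal).

R is symmetric with unit diagonal. Assembling:

R = [[1, -0.0446],
 [-0.0446, 1]]


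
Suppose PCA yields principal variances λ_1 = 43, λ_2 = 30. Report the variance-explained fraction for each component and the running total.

Step 1 — total variance = trace(Sigma) = Σ λ_i = 43 + 30 = 73.

Step 2 — fraction explained by component i = λ_i / Σ λ:
  PC1: 43/73 = 0.589
  PC2: 30/73 = 0.411

Step 3 — cumulative fraction after k components = (λ_1 + ... + λ_k) / Σ λ:
  k = 1: 43/73 = 0.589
  k = 2: (43 + 30)/73 = 73/73 = 1

Summary (fraction, with percent):

explained: PC1 0.589 (58.9%), PC2 0.411 (41.1%);  cumulative: 0.589, 1


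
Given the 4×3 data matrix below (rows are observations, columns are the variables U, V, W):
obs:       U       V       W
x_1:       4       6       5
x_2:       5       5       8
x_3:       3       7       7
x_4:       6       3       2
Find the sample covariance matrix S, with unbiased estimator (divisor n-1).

Step 1 — column means:
  mean(U) = (4 + 5 + 3 + 6) / 4 = 18/4 = 4.5
  mean(V) = (6 + 5 + 7 + 3) / 4 = 21/4 = 5.25
  mean(W) = (5 + 8 + 7 + 2) / 4 = 22/4 = 5.5

Step 2 — sample covariance S[i,j] = (1/(n-1)) · Σ_k (x_{k,i} - mean_i) · (x_{k,j} - mean_j), with n-1 = 3.
  S[U,U] = ((-0.5)·(-0.5) + (0.5)·(0.5) + (-1.5)·(-1.5) + (1.5)·(1.5)) / 3 = 5/3 = 1.6667
  S[U,V] = ((-0.5)·(0.75) + (0.5)·(-0.25) + (-1.5)·(1.75) + (1.5)·(-2.25)) / 3 = -6.5/3 = -2.1667
  S[U,W] = ((-0.5)·(-0.5) + (0.5)·(2.5) + (-1.5)·(1.5) + (1.5)·(-3.5)) / 3 = -6/3 = -2
  S[V,V] = ((0.75)·(0.75) + (-0.25)·(-0.25) + (1.75)·(1.75) + (-2.25)·(-2.25)) / 3 = 8.75/3 = 2.9167
  S[V,W] = ((0.75)·(-0.5) + (-0.25)·(2.5) + (1.75)·(1.5) + (-2.25)·(-3.5)) / 3 = 9.5/3 = 3.1667
  S[W,W] = ((-0.5)·(-0.5) + (2.5)·(2.5) + (1.5)·(1.5) + (-3.5)·(-3.5)) / 3 = 21/3 = 7

S is symmetric (S[j,i] = S[i,j]). Assembling:

S = [[1.6667, -2.1667, -2],
 [-2.1667, 2.9167, 3.1667],
 [-2, 3.1667, 7]]


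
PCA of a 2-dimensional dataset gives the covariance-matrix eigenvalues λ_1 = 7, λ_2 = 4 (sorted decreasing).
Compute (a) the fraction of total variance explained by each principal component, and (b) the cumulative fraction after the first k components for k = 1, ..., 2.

Step 1 — total variance = trace(Sigma) = Σ λ_i = 7 + 4 = 11.

Step 2 — fraction explained by component i = λ_i / Σ λ:
  PC1: 7/11 = 0.6364
  PC2: 4/11 = 0.3636

Step 3 — cumulative fraction after k components = (λ_1 + ... + λ_k) / Σ λ:
  k = 1: 7/11 = 0.6364
  k = 2: (7 + 4)/11 = 11/11 = 1

Summary (fraction, with percent):

explained: PC1 0.6364 (63.64%), PC2 0.3636 (36.36%);  cumulative: 0.6364, 1


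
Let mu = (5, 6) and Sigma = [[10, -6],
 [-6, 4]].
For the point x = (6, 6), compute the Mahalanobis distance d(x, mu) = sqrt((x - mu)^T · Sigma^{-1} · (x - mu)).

Step 1 — centre the observation: (x - mu) = (1, 0).

Step 2 — invert Sigma. det(Sigma) = 10·4 - (-6)² = 4.
  Sigma^{-1} = (1/det) · [[d, -b], [-b, a]] = [[1, 1.5],
 [1.5, 2.5]].

Step 3 — form the quadratic (x - mu)^T · Sigma^{-1} · (x - mu):
  Sigma^{-1} · (x - mu) = (1, 1.5).
  (x - mu)^T · [Sigma^{-1} · (x - mu)] = (1)·(1) + (0)·(1.5) = 1.

Step 4 — take square root: d = √(1) ≈ 1.

d(x, mu) = √(1) ≈ 1


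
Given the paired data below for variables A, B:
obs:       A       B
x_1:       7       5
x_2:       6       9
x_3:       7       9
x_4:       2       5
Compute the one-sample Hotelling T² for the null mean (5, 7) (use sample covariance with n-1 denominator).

Step 1 — sample mean vector:
  mean(A) = (7 + 6 + 7 + 2) / 4 = 22/4 = 5.5
  mean(B) = (5 + 9 + 9 + 5) / 4 = 28/4 = 7
  x̄ = (5.5, 7),  deviation x̄ - mu_0 = (5.5, 7) - (5, 7) = (0.5, 0).

Step 2 — sample covariance matrix, S[i,j] = (1/(n-1)) · Σ_k (x_{k,i} - mean_i) · (x_{k,j} - mean_j), divisor n-1 = 3:
  S[A,A] = ((1.5)·(1.5) + (0.5)·(0.5) + (1.5)·(1.5) + (-3.5)·(-3.5)) / 3 = 17/3 = 5.6667
  S[A,B] = ((1.5)·(-2) + (0.5)·(2) + (1.5)·(2) + (-3.5)·(-2)) / 3 = 8/3 = 2.6667
  S[B,B] = ((-2)·(-2) + (2)·(2) + (2)·(2) + (-2)·(-2)) / 3 = 16/3 = 5.3333
  S = [[5.6667, 2.6667],
 [2.6667, 5.3333]].

Step 3 — invert S. det(S) = 5.6667·5.3333 - (2.6667)² = 23.1111.
  S^{-1} = (1/det) · [[d, -b], [-b, a]] = [[0.2308, -0.1154],
 [-0.1154, 0.2452]].

Step 4 — quadratic form (x̄ - mu_0)^T · S^{-1} · (x̄ - mu_0):
  S^{-1} · (x̄ - mu_0) = (0.1154, -0.0577),
  (x̄ - mu_0)^T · [...] = (0.5)·(0.1154) + (0)·(-0.0577) = 0.0577.

Step 5 — scale by n: T² = 4 · 0.0577 = 0.2308.

T² ≈ 0.2308


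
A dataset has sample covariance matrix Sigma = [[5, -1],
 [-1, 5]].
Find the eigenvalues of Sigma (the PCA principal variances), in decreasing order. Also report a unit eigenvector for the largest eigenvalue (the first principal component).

Step 1 — characteristic polynomial of 2×2 Sigma:
  det(Sigma - λI) = λ² - trace · λ + det = 0.
  trace = 5 + 5 = 10, det = 5·5 - (-1)² = 24.
Step 2 — discriminant:
  Δ = trace² - 4·det = 100 - 96 = 4.
Step 3 — eigenvalues:
  λ = (trace ± √Δ)/2 = (10 ± 2)/2,
  λ_1 = 6,  λ_2 = 4.

Step 4 — unit eigenvector for λ_1: solve (Sigma - λ_1 I)v = 0. First row:
  (5 - 6)·v_x + (-1)·v_y = 0, i.e. (-1)·v_x + (-1)·v_y = 0,
  so v ∝ (b, λ_1 - a) = (-1, 1); multiply by -1 so the first entry is positive: u = (1, -1).
  ||u|| = √((1)² + (-1)²) = √(2) ≈ 1.4142,
  v_1 = u/||u|| ≈ (0.7071, -0.7071) (||v_1|| = 1).

λ_1 = 6,  λ_2 = 4;  v_1 ≈ (0.7071, -0.7071)


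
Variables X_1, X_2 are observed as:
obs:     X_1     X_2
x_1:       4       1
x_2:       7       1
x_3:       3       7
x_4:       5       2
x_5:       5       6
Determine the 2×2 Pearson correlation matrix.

Step 1 — column means:
  mean(X_1) = (4 + 7 + 3 + 5 + 5) / 5 = 24/5 = 4.8
  mean(X_2) = (1 + 1 + 7 + 2 + 6) / 5 = 17/5 = 3.4

Step 2 — sample variances and covariances s[i,j] = (1/(n-1)) · Σ_k (x_{k,i} - mean_i) · (x_{k,j} - mean_j), with n-1 = 4:
  s[X_1,X_1] = ((-0.8)·(-0.8) + (2.2)·(2.2) + (-1.8)·(-1.8) + (0.2)·(0.2) + (0.2)·(0.2)) / 4 = 8.8/4 = 2.2
  s[X_1,X_2] = ((-0.8)·(-2.4) + (2.2)·(-2.4) + (-1.8)·(3.6) + (0.2)·(-1.4) + (0.2)·(2.6)) / 4 = -9.6/4 = -2.4
  s[X_2,X_2] = ((-2.4)·(-2.4) + (-2.4)·(-2.4) + (3.6)·(3.6) + (-1.4)·(-1.4) + (2.6)·(2.6)) / 4 = 33.2/4 = 8.3
  Sample standard deviations s_i = √(s[i,i]):
  s(X_1) = √(2.2) = 1.4832
  s(X_2) = √(8.3) = 2.881

Step 3 — r_{ij} = s_{ij} / (s_i · s_j):
  r[X_1,X_1] = 1 (diagonal).
  r[X_1,X_2] = -2.4 / (1.4832 · 2.881) = -2.4 / 4.2732 = -0.5616
  r[X_2,X_2] = 1 (diagonal).

R is symmetric with unit diagonal. Assembling:

R = [[1, -0.5616],
 [-0.5616, 1]]


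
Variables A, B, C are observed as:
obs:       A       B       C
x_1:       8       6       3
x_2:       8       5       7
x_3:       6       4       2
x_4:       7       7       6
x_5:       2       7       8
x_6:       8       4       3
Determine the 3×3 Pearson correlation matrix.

Step 1 — column means:
  mean(A) = (8 + 8 + 6 + 7 + 2 + 8) / 6 = 39/6 = 6.5
  mean(B) = (6 + 5 + 4 + 7 + 7 + 4) / 6 = 33/6 = 5.5
  mean(C) = (3 + 7 + 2 + 6 + 8 + 3) / 6 = 29/6 = 4.8333

Step 2 — sample variances and covariances s[i,j] = (1/(n-1)) · Σ_k (x_{k,i} - mean_i) · (x_{k,j} - mean_j), with n-1 = 5:
  s[A,A] = ((1.5)·(1.5) + (1.5)·(1.5) + (-0.5)·(-0.5) + (0.5)·(0.5) + (-4.5)·(-4.5) + (1.5)·(1.5)) / 5 = 27.5/5 = 5.5
  s[A,B] = ((1.5)·(0.5) + (1.5)·(-0.5) + (-0.5)·(-1.5) + (0.5)·(1.5) + (-4.5)·(1.5) + (1.5)·(-1.5)) / 5 = -7.5/5 = -1.5
  s[A,C] = ((1.5)·(-1.8333) + (1.5)·(2.1667) + (-0.5)·(-2.8333) + (0.5)·(1.1667) + (-4.5)·(3.1667) + (1.5)·(-1.8333)) / 5 = -14.5/5 = -2.9
  s[B,B] = ((0.5)·(0.5) + (-0.5)·(-0.5) + (-1.5)·(-1.5) + (1.5)·(1.5) + (1.5)·(1.5) + (-1.5)·(-1.5)) / 5 = 9.5/5 = 1.9
  s[B,C] = ((0.5)·(-1.8333) + (-0.5)·(2.1667) + (-1.5)·(-2.8333) + (1.5)·(1.1667) + (1.5)·(3.1667) + (-1.5)·(-1.8333)) / 5 = 11.5/5 = 2.3
  s[C,C] = ((-1.8333)·(-1.8333) + (2.1667)·(2.1667) + (-2.8333)·(-2.8333) + (1.1667)·(1.1667) + (3.1667)·(3.1667) + (-1.8333)·(-1.8333)) / 5 = 30.8333/5 = 6.1667
  Sample standard deviations s_i = √(s[i,i]):
  s(A) = √(5.5) = 2.3452
  s(B) = √(1.9) = 1.3784
  s(C) = √(6.1667) = 2.4833

Step 3 — r_{ij} = s_{ij} / (s_i · s_j):
  r[A,A] = 1 (diagonal).
  r[A,B] = -1.5 / (2.3452 · 1.3784) = -1.5 / 3.2326 = -0.464
  r[A,C] = -2.9 / (2.3452 · 2.4833) = -2.9 / 5.8238 = -0.498
  r[B,B] = 1 (diagonal).
  r[B,C] = 2.3 / (1.3784 · 2.4833) = 2.3 / 3.423 = 0.6719
  r[C,C] = 1 (diagonal).

R is symmetric with unit diagonal. Assembling:

R = [[1, -0.464, -0.498],
 [-0.464, 1, 0.6719],
 [-0.498, 0.6719, 1]]


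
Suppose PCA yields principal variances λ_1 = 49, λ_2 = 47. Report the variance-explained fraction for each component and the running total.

Step 1 — total variance = trace(Sigma) = Σ λ_i = 49 + 47 = 96.

Step 2 — fraction explained by component i = λ_i / Σ λ:
  PC1: 49/96 = 0.5104
  PC2: 47/96 = 0.4896

Step 3 — cumulative fraction after k components = (λ_1 + ... + λ_k) / Σ λ:
  k = 1: 49/96 = 0.5104
  k = 2: (49 + 47)/96 = 96/96 = 1

Summary (fraction, with percent):

explained: PC1 0.5104 (51.04%), PC2 0.4896 (48.96%);  cumulative: 0.5104, 1


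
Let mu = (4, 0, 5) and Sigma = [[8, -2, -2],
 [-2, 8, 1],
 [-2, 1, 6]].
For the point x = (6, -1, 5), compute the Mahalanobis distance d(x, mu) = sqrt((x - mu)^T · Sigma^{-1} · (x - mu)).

Step 1 — centre the observation: (x - mu) = (2, -1, 0).

Step 2 — invert Sigma (cofactor / det for 3×3, or solve directly):
  Sigma^{-1} = [[0.1433, 0.0305, 0.0427],
 [0.0305, 0.1341, -0.0122],
 [0.0427, -0.0122, 0.1829]].

Step 3 — form the quadratic (x - mu)^T · Sigma^{-1} · (x - mu):
  Sigma^{-1} · (x - mu) = (0.2561, -0.0732, 0.0976).
  (x - mu)^T · [Sigma^{-1} · (x - mu)] = (2)·(0.2561) + (-1)·(-0.0732) + (0)·(0.0976) = 0.5854.

Step 4 — take square root: d = √(0.5854) ≈ 0.7651.

d(x, mu) = √(0.5854) ≈ 0.7651


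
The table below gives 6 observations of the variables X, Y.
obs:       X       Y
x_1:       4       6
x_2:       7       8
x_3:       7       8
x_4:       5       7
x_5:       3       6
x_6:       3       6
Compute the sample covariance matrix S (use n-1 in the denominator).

Step 1 — column means:
  mean(X) = (4 + 7 + 7 + 5 + 3 + 3) / 6 = 29/6 = 4.8333
  mean(Y) = (6 + 8 + 8 + 7 + 6 + 6) / 6 = 41/6 = 6.8333

Step 2 — sample covariance S[i,j] = (1/(n-1)) · Σ_k (x_{k,i} - mean_i) · (x_{k,j} - mean_j), with n-1 = 5.
  S[X,X] = ((-0.8333)·(-0.8333) + (2.1667)·(2.1667) + (2.1667)·(2.1667) + (0.1667)·(0.1667) + (-1.8333)·(-1.8333) + (-1.8333)·(-1.8333)) / 5 = 16.8333/5 = 3.3667
  S[X,Y] = ((-0.8333)·(-0.8333) + (2.1667)·(1.1667) + (2.1667)·(1.1667) + (0.1667)·(0.1667) + (-1.8333)·(-0.8333) + (-1.8333)·(-0.8333)) / 5 = 8.8333/5 = 1.7667
  S[Y,Y] = ((-0.8333)·(-0.8333) + (1.1667)·(1.1667) + (1.1667)·(1.1667) + (0.1667)·(0.1667) + (-0.8333)·(-0.8333) + (-0.8333)·(-0.8333)) / 5 = 4.8333/5 = 0.9667

S is symmetric (S[j,i] = S[i,j]). Assembling:

S = [[3.3667, 1.7667],
 [1.7667, 0.9667]]


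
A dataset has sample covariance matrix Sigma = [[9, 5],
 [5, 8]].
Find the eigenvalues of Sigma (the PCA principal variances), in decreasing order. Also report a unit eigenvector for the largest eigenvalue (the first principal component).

Step 1 — characteristic polynomial of 2×2 Sigma:
  det(Sigma - λI) = λ² - trace · λ + det = 0.
  trace = 9 + 8 = 17, det = 9·8 - (5)² = 47.
Step 2 — discriminant:
  Δ = trace² - 4·det = 289 - 188 = 101.
Step 3 — eigenvalues:
  λ = (trace ± √Δ)/2 = (17 ± 10.0499)/2,
  λ_1 = 13.5249,  λ_2 = 3.4751.

Step 4 — unit eigenvector for λ_1: solve (Sigma - λ_1 I)v = 0. First row:
  (9 - 13.5249)·v_x + (5)·v_y = 0, i.e. (-4.5249)·v_x + (5)·v_y = 0,
  so v ∝ (b, λ_1 - a) = (5, 4.5249) = u.
  ||u|| = √((5)² + (4.5249)²) = √(45.4751) ≈ 6.7435,
  v_1 = u/||u|| ≈ (0.7415, 0.671) (||v_1|| = 1).

λ_1 = 13.5249,  λ_2 = 3.4751;  v_1 ≈ (0.7415, 0.671)


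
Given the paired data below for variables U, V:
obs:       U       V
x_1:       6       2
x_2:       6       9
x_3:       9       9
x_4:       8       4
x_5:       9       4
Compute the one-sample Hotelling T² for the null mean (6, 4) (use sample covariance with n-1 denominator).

Step 1 — sample mean vector:
  mean(U) = (6 + 6 + 9 + 8 + 9) / 5 = 38/5 = 7.6
  mean(V) = (2 + 9 + 9 + 4 + 4) / 5 = 28/5 = 5.6
  x̄ = (7.6, 5.6),  deviation x̄ - mu_0 = (7.6, 5.6) - (6, 4) = (1.6, 1.6).

Step 2 — sample covariance matrix, S[i,j] = (1/(n-1)) · Σ_k (x_{k,i} - mean_i) · (x_{k,j} - mean_j), divisor n-1 = 4:
  S[U,U] = ((-1.6)·(-1.6) + (-1.6)·(-1.6) + (1.4)·(1.4) + (0.4)·(0.4) + (1.4)·(1.4)) / 4 = 9.2/4 = 2.3
  S[U,V] = ((-1.6)·(-3.6) + (-1.6)·(3.4) + (1.4)·(3.4) + (0.4)·(-1.6) + (1.4)·(-1.6)) / 4 = 2.2/4 = 0.55
  S[V,V] = ((-3.6)·(-3.6) + (3.4)·(3.4) + (3.4)·(3.4) + (-1.6)·(-1.6) + (-1.6)·(-1.6)) / 4 = 41.2/4 = 10.3
  S = [[2.3, 0.55],
 [0.55, 10.3]].

Step 3 — invert S. det(S) = 2.3·10.3 - (0.55)² = 23.3875.
  S^{-1} = (1/det) · [[d, -b], [-b, a]] = [[0.4404, -0.0235],
 [-0.0235, 0.0983]].

Step 4 — quadratic form (x̄ - mu_0)^T · S^{-1} · (x̄ - mu_0):
  S^{-1} · (x̄ - mu_0) = (0.667, 0.1197),
  (x̄ - mu_0)^T · [...] = (1.6)·(0.667) + (1.6)·(0.1197) = 1.2588.

Step 5 — scale by n: T² = 5 · 1.2588 = 6.294.

T² ≈ 6.294


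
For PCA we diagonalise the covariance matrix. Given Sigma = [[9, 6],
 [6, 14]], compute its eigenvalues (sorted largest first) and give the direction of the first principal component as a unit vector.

Step 1 — characteristic polynomial of 2×2 Sigma:
  det(Sigma - λI) = λ² - trace · λ + det = 0.
  trace = 9 + 14 = 23, det = 9·14 - (6)² = 90.
Step 2 — discriminant:
  Δ = trace² - 4·det = 529 - 360 = 169.
Step 3 — eigenvalues:
  λ = (trace ± √Δ)/2 = (23 ± 13)/2,
  λ_1 = 18,  λ_2 = 5.

Step 4 — unit eigenvector for λ_1: solve (Sigma - λ_1 I)v = 0. First row:
  (9 - 18)·v_x + (6)·v_y = 0, i.e. (-9)·v_x + (6)·v_y = 0,
  so v ∝ (b, λ_1 - a) = (6, 9) = u.
  ||u|| = √((6)² + (9)²) = √(117) ≈ 10.8167,
  v_1 = u/||u|| ≈ (0.5547, 0.8321) (||v_1|| = 1).

λ_1 = 18,  λ_2 = 5;  v_1 ≈ (0.5547, 0.8321)


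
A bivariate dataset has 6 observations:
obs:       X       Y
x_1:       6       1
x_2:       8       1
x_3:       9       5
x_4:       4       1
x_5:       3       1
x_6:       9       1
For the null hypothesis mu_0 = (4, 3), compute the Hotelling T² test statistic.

Step 1 — sample mean vector:
  mean(X) = (6 + 8 + 9 + 4 + 3 + 9) / 6 = 39/6 = 6.5
  mean(Y) = (1 + 1 + 5 + 1 + 1 + 1) / 6 = 10/6 = 1.6667
  x̄ = (6.5, 1.6667),  deviation x̄ - mu_0 = (6.5, 1.6667) - (4, 3) = (2.5, -1.3333).

Step 2 — sample covariance matrix, S[i,j] = (1/(n-1)) · Σ_k (x_{k,i} - mean_i) · (x_{k,j} - mean_j), divisor n-1 = 5:
  S[X,X] = ((-0.5)·(-0.5) + (1.5)·(1.5) + (2.5)·(2.5) + (-2.5)·(-2.5) + (-3.5)·(-3.5) + (2.5)·(2.5)) / 5 = 33.5/5 = 6.7
  S[X,Y] = ((-0.5)·(-0.6667) + (1.5)·(-0.6667) + (2.5)·(3.3333) + (-2.5)·(-0.6667) + (-3.5)·(-0.6667) + (2.5)·(-0.6667)) / 5 = 10/5 = 2
  S[Y,Y] = ((-0.6667)·(-0.6667) + (-0.6667)·(-0.6667) + (3.3333)·(3.3333) + (-0.6667)·(-0.6667) + (-0.6667)·(-0.6667) + (-0.6667)·(-0.6667)) / 5 = 13.3333/5 = 2.6667
  S = [[6.7, 2],
 [2, 2.6667]].

Step 3 — invert S. det(S) = 6.7·2.6667 - (2)² = 13.8667.
  S^{-1} = (1/det) · [[d, -b], [-b, a]] = [[0.1923, -0.1442],
 [-0.1442, 0.4832]].

Step 4 — quadratic form (x̄ - mu_0)^T · S^{-1} · (x̄ - mu_0):
  S^{-1} · (x̄ - mu_0) = (0.6731, -1.0048),
  (x̄ - mu_0)^T · [...] = (2.5)·(0.6731) + (-1.3333)·(-1.0048) = 3.0224.

Step 5 — scale by n: T² = 6 · 3.0224 = 18.1346.

T² ≈ 18.1346


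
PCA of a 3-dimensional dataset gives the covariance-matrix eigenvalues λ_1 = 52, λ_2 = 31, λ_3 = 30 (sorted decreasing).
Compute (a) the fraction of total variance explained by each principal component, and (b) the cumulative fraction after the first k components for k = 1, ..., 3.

Step 1 — total variance = trace(Sigma) = Σ λ_i = 52 + 31 + 30 = 113.

Step 2 — fraction explained by component i = λ_i / Σ λ:
  PC1: 52/113 = 0.4602
  PC2: 31/113 = 0.2743
  PC3: 30/113 = 0.2655

Step 3 — cumulative fraction after k components = (λ_1 + ... + λ_k) / Σ λ:
  k = 1: 52/113 = 0.4602
  k = 2: (52 + 31)/113 = 83/113 = 0.7345
  k = 3: (52 + 31 + 30)/113 = 113/113 = 1

Summary (fraction, with percent):

explained: PC1 0.4602 (46.02%), PC2 0.2743 (27.43%), PC3 0.2655 (26.55%);  cumulative: 0.4602, 0.7345, 1


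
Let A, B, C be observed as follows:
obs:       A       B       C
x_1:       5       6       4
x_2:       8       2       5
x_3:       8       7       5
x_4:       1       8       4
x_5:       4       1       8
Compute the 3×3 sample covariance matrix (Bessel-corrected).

Step 1 — column means:
  mean(A) = (5 + 8 + 8 + 1 + 4) / 5 = 26/5 = 5.2
  mean(B) = (6 + 2 + 7 + 8 + 1) / 5 = 24/5 = 4.8
  mean(C) = (4 + 5 + 5 + 4 + 8) / 5 = 26/5 = 5.2

Step 2 — sample covariance S[i,j] = (1/(n-1)) · Σ_k (x_{k,i} - mean_i) · (x_{k,j} - mean_j), with n-1 = 4.
  S[A,A] = ((-0.2)·(-0.2) + (2.8)·(2.8) + (2.8)·(2.8) + (-4.2)·(-4.2) + (-1.2)·(-1.2)) / 4 = 34.8/4 = 8.7
  S[A,B] = ((-0.2)·(1.2) + (2.8)·(-2.8) + (2.8)·(2.2) + (-4.2)·(3.2) + (-1.2)·(-3.8)) / 4 = -10.8/4 = -2.7
  S[A,C] = ((-0.2)·(-1.2) + (2.8)·(-0.2) + (2.8)·(-0.2) + (-4.2)·(-1.2) + (-1.2)·(2.8)) / 4 = 0.8/4 = 0.2
  S[B,B] = ((1.2)·(1.2) + (-2.8)·(-2.8) + (2.2)·(2.2) + (3.2)·(3.2) + (-3.8)·(-3.8)) / 4 = 38.8/4 = 9.7
  S[B,C] = ((1.2)·(-1.2) + (-2.8)·(-0.2) + (2.2)·(-0.2) + (3.2)·(-1.2) + (-3.8)·(2.8)) / 4 = -15.8/4 = -3.95
  S[C,C] = ((-1.2)·(-1.2) + (-0.2)·(-0.2) + (-0.2)·(-0.2) + (-1.2)·(-1.2) + (2.8)·(2.8)) / 4 = 10.8/4 = 2.7

S is symmetric (S[j,i] = S[i,j]). Assembling:

S = [[8.7, -2.7, 0.2],
 [-2.7, 9.7, -3.95],
 [0.2, -3.95, 2.7]]
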